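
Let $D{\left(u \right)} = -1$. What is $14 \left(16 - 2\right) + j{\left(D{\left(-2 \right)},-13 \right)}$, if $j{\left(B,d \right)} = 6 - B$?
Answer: $203$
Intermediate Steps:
$14 \left(16 - 2\right) + j{\left(D{\left(-2 \right)},-13 \right)} = 14 \left(16 - 2\right) + \left(6 - -1\right) = 14 \left(16 - 2\right) + \left(6 + 1\right) = 14 \cdot 14 + 7 = 196 + 7 = 203$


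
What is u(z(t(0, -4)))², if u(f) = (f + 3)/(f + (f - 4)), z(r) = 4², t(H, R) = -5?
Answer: 361/784 ≈ 0.46046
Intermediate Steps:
z(r) = 16
u(f) = (3 + f)/(-4 + 2*f) (u(f) = (3 + f)/(f + (-4 + f)) = (3 + f)/(-4 + 2*f))
u(z(t(0, -4)))² = ((3 + 16)/(2*(-2 + 16)))² = ((½)*19/14)² = ((½)*(1/14)*19)² = (19/28)² = 361/784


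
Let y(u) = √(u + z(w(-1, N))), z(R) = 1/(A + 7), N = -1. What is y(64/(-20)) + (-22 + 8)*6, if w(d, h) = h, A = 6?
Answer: -84 + I*√13195/65 ≈ -84.0 + 1.7672*I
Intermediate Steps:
z(R) = 1/13 (z(R) = 1/(6 + 7) = 1/13)
y(u) = √(1/13 + u) (y(u) = √(u + 1/13) = √(1/13 + u))
y(64/(-20)) + (-22 + 8)*6 = √(13 + 169*(64/(-20)))/13 + (-22 + 8)*6 = √(13 + 169*(64*(-1/20)))/13 - 14*6 = √(13 + 169*(-16/5))/13 - 84 = √(13 - 2704/5)/13 - 84 = √(-2639/5)/13 - 84 = (I*√13195/5)/13 - 84 = I*√13195/65 - 84 = -84 + I*√13195/65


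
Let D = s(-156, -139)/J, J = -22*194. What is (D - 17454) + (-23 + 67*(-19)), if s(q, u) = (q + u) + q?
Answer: -7274959/388 ≈ -18750.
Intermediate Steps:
s(q, u) = u + 2*q
J = -4268
D = 41/388 (D = (-139 + 2*(-156))/(-4268) = (-139 - 312)*(-1/4268) = -451*(-1/4268) = 41/388 ≈ 0.10567)
(D - 17454) + (-23 + 67*(-19)) = (41/388 - 17454) + (-23 + 67*(-19)) = -6772111/388 + (-23 - 1273) = -6772111/388 - 1296 = -7274959/388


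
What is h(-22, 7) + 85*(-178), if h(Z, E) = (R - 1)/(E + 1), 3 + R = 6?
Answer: -60519/4 ≈ -15130.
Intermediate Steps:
R = 3 (R = -3 + 6 = 3)
h(Z, E) = 2/(1 + E) (h(Z, E) = (3 - 1)/(E + 1) = 2/(1 + E))
h(-22, 7) + 85*(-178) = 2/(1 + 7) + 85*(-178) = 2/8 - 15130 = 2*(1/8) - 15130 = 1/4 - 15130 = -60519/4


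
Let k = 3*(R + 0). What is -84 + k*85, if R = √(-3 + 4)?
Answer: 171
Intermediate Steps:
R = 1 (R = √1 = 1)
k = 3 (k = 3*(1 + 0) = 3*1 = 3)
-84 + k*85 = -84 + 3*85 = -84 + 255 = 171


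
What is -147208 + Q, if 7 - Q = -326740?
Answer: 179539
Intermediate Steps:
Q = 326747 (Q = 7 - 1*(-326740) = 7 + 326740 = 326747)
-147208 + Q = -147208 + 326747 = 179539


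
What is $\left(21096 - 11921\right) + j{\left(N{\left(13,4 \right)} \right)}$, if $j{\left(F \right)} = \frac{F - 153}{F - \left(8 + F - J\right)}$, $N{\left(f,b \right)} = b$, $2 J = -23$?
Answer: $\frac{358123}{39} \approx 9182.6$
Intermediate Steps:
$J = - \frac{23}{2}$ ($J = \frac{1}{2} \left(-23\right) = - \frac{23}{2} \approx -11.5$)
$j{\left(F \right)} = \frac{102}{13} - \frac{2 F}{39}$ ($j{\left(F \right)} = \frac{F - 153}{F - \left(\frac{39}{2} + F\right)} = \frac{-153 + F}{F - \left(\frac{39}{2} + F\right)} = \frac{-153 + F}{- \frac{39}{2}} = \left(-153 + F\right) \left(- \frac{2}{39}\right) = \frac{102}{13} - \frac{2 F}{39}$)
$\left(21096 - 11921\right) + j{\left(N{\left(13,4 \right)} \right)} = \left(21096 - 11921\right) + \left(\frac{102}{13} - \frac{8}{39}\right) = 9175 + \left(\frac{102}{13} - \frac{8}{39}\right) = 9175 + \frac{298}{39} = \frac{358123}{39}$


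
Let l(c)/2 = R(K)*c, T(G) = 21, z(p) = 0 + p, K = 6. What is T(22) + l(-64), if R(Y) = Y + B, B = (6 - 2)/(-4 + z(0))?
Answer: -619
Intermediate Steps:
z(p) = p
B = -1 (B = (6 - 2)/(-4 + 0) = 4/(-4) = 4*(-1/4) = -1)
R(Y) = -1 + Y (R(Y) = Y - 1 = -1 + Y)
l(c) = 10*c (l(c) = 2*((-1 + 6)*c) = 2*(5*c) = 10*c)
T(22) + l(-64) = 21 + 10*(-64) = 21 - 640 = -619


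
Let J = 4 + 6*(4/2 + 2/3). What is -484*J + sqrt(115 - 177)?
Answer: -9680 + I*sqrt(62) ≈ -9680.0 + 7.874*I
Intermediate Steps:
J = 20 (J = 4 + 6*(4*(1/2) + 2*(1/3)) = 4 + 6*(2 + 2/3) = 4 + 6*(8/3) = 4 + 16 = 20)
-484*J + sqrt(115 - 177) = -484*20 + sqrt(115 - 177) = -9680 + sqrt(-62) = -9680 + I*sqrt(62)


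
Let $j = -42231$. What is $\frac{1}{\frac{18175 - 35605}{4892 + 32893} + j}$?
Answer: $- \frac{2519}{106381051} \approx -2.3679 \cdot 10^{-5}$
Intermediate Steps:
$\frac{1}{\frac{18175 - 35605}{4892 + 32893} + j} = \frac{1}{\frac{18175 - 35605}{4892 + 32893} - 42231} = \frac{1}{- \frac{17430}{37785} - 42231} = \frac{1}{\left(-17430\right) \frac{1}{37785} - 42231} = \frac{1}{- \frac{1162}{2519} - 42231} = \frac{1}{- \frac{106381051}{2519}} = - \frac{2519}{106381051}$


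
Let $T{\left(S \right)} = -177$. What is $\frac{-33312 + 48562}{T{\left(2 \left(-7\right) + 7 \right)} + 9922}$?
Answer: $\frac{3050}{1949} \approx 1.5649$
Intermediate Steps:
$\frac{-33312 + 48562}{T{\left(2 \left(-7\right) + 7 \right)} + 9922} = \frac{-33312 + 48562}{-177 + 9922} = \frac{15250}{9745} = 15250 \cdot \frac{1}{9745} = \frac{3050}{1949}$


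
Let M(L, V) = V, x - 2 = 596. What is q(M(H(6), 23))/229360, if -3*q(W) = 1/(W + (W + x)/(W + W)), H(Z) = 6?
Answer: -1/25114920 ≈ -3.9817e-8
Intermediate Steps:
x = 598 (x = 2 + 596 = 598)
q(W) = -1/(3*(W + (598 + W)/(2*W))) (q(W) = -1/(3*(W + (W + 598)/(W + W))) = -1/(3*(W + (598 + W)/((2*W)))) = -1/(3*(W + (598 + W)*(1/(2*W)))) = -1/(3*(W + (598 + W)/(2*W))))
q(M(H(6), 23))/229360 = -2*23/(1794 + 3*23 + 6*23**2)/229360 = -2*23/(1794 + 69 + 6*529)*(1/229360) = -2*23/(1794 + 69 + 3174)*(1/229360) = -2*23/5037*(1/229360) = -2*23*1/5037*(1/229360) = -2/219*1/229360 = -1/25114920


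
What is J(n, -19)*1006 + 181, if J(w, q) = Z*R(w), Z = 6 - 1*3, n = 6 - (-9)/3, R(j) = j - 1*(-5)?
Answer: 42433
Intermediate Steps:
R(j) = 5 + j (R(j) = j + 5 = 5 + j)
n = 9 (n = 6 - (-9)/3 = 6 - 3*(-1) = 6 + 3 = 9)
Z = 3 (Z = 6 - 3 = 3)
J(w, q) = 15 + 3*w (J(w, q) = 3*(5 + w) = 15 + 3*w)
J(n, -19)*1006 + 181 = (15 + 3*9)*1006 + 181 = (15 + 27)*1006 + 181 = 42*1006 + 181 = 42252 + 181 = 42433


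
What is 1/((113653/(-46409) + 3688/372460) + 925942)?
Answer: 392852185/363757379700543 ≈ 1.0800e-6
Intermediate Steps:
1/((113653/(-46409) + 3688/372460) + 925942) = 1/((113653*(-1/46409) + 3688*(1/372460)) + 925942) = 1/((-113653/46409 + 922/93115) + 925942) = 1/(-958182727/392852185 + 925942) = 1/(363757379700543/392852185) = 392852185/363757379700543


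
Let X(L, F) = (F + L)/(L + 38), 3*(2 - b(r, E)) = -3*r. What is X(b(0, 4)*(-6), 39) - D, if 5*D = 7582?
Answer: -196997/130 ≈ -1515.4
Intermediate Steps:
b(r, E) = 2 + r (b(r, E) = 2 - (-1)*r = 2 + r)
X(L, F) = (F + L)/(38 + L)
D = 7582/5 (D = (1/5)*7582 = 7582/5 ≈ 1516.4)
X(b(0, 4)*(-6), 39) - D = (39 + (2 + 0)*(-6))/(38 + (2 + 0)*(-6)) - 1*7582/5 = (39 + 2*(-6))/(38 + 2*(-6)) - 7582/5 = (39 - 12)/(38 - 12) - 7582/5 = 27/26 - 7582/5 = -196997/130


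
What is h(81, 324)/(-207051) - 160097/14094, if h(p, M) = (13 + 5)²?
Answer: -11050936801/972725598 ≈ -11.361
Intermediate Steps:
h(p, M) = 324 (h(p, M) = 18² = 324)
h(81, 324)/(-207051) - 160097/14094 = 324/(-207051) - 160097/14094 = 324*(-1/207051) - 160097*1/14094 = -108/69017 - 160097/14094 = -11050936801/972725598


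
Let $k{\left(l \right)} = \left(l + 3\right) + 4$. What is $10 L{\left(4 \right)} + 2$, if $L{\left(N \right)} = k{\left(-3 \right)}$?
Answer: $42$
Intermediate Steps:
$k{\left(l \right)} = 7 + l$ ($k{\left(l \right)} = \left(3 + l\right) + 4 = 7 + l$)
$L{\left(N \right)} = 4$ ($L{\left(N \right)} = 7 - 3 = 4$)
$10 L{\left(4 \right)} + 2 = 10 \cdot 4 + 2 = 40 + 2 = 42$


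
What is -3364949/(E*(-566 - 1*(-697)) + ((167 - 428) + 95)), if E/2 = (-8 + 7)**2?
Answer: -3364949/96 ≈ -35052.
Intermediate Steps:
E = 2 (E = 2*(-8 + 7)**2 = 2*(-1)**2 = 2*1 = 2)
-3364949/(E*(-566 - 1*(-697)) + ((167 - 428) + 95)) = -3364949/(2*(-566 - 1*(-697)) + ((167 - 428) + 95)) = -3364949/(2*(-566 + 697) + (-261 + 95)) = -3364949/(2*131 - 166) = -3364949/(262 - 166) = -3364949/96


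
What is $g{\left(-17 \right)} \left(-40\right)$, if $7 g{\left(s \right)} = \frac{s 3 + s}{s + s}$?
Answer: $- \frac{80}{7} \approx -11.429$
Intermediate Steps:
$g{\left(s \right)} = \frac{2}{7}$ ($g{\left(s \right)} = \frac{\left(s 3 + s\right) \frac{1}{s + s}}{7} = \frac{\left(3 s + s\right) \frac{1}{2 s}}{7} = \frac{4 s \frac{1}{2 s}}{7} = \frac{1}{7} \cdot 2 = \frac{2}{7}$)
$g{\left(-17 \right)} \left(-40\right) = \frac{2}{7} \left(-40\right) = - \frac{80}{7}$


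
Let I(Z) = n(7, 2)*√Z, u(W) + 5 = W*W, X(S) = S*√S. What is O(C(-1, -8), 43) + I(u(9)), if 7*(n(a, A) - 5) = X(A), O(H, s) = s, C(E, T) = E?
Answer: 43 + 10*√19 + 4*√38/7 ≈ 90.112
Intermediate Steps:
X(S) = S^(3/2)
n(a, A) = 5 + A^(3/2)/7
u(W) = -5 + W² (u(W) = -5 + W*W = -5 + W²)
I(Z) = √Z*(5 + 2*√2/7) (I(Z) = (5 + 2^(3/2)/7)*√Z = (5 + (2*√2)/7)*√Z = (5 + 2*√2/7)*√Z = √Z*(5 + 2*√2/7))
O(C(-1, -8), 43) + I(u(9)) = 43 + √(-5 + 9²)*(35 + 2*√2)/7 = 43 + √(-5 + 81)*(35 + 2*√2)/7 = 43 + √76*(35 + 2*√2)/7 = 43 + (2*√19)*(35 + 2*√2)/7 = 43 + 2*√19*(35 + 2*√2)/7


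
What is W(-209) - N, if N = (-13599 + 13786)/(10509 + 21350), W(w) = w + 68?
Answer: -4492306/31859 ≈ -141.01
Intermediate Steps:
W(w) = 68 + w
N = 187/31859 ≈ 0.0058696
W(-209) - N = (68 - 209) - 1*187/31859 = -141 - 187/31859 = -4492306/31859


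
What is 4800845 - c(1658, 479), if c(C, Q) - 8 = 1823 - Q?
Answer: 4799493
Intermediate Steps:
c(C, Q) = 1831 - Q (c(C, Q) = 8 + (1823 - Q) = 1831 - Q)
4800845 - c(1658, 479) = 4800845 - (1831 - 1*479) = 4800845 - (1831 - 479) = 4800845 - 1*1352 = 4800845 - 1352 = 4799493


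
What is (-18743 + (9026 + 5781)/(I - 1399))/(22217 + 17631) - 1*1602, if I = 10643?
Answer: -590277814509/368354912 ≈ -1602.5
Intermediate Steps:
(-18743 + (9026 + 5781)/(I - 1399))/(22217 + 17631) - 1*1602 = (-18743 + (9026 + 5781)/(10643 - 1399))/(22217 + 17631) - 1*1602 = (-18743 + 14807/9244)/39848 - 1602 = (-18743 + 14807*(1/9244))*(1/39848) - 1602 = (-18743 + 14807/9244)*(1/39848) - 1602 = -173245485/9244*1/39848 - 1602 = -173245485/368354912 - 1602 = -590277814509/368354912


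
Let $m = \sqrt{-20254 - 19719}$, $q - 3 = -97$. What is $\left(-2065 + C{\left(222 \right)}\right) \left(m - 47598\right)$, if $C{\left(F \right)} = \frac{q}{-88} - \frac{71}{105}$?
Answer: $\frac{75668833237}{770} - \frac{9538489 i \sqrt{39973}}{4620} \approx 9.8271 \cdot 10^{7} - 4.1278 \cdot 10^{5} i$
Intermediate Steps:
$q = -94$ ($q = 3 - 97 = -94$)
$m = i \sqrt{39973}$ ($m = \sqrt{-39973} = i \sqrt{39973} \approx 199.93 i$)
$C{\left(F \right)} = \frac{1811}{4620}$ ($C{\left(F \right)} = - \frac{94}{-88} - \frac{71}{105} = \left(-94\right) \left(- \frac{1}{88}\right) - \frac{71}{105} = \frac{47}{44} - \frac{71}{105} = \frac{1811}{4620}$)
$\left(-2065 + C{\left(222 \right)}\right) \left(m - 47598\right) = \left(-2065 + \frac{1811}{4620}\right) \left(i \sqrt{39973} - 47598\right) = - \frac{9538489 \left(-47598 + i \sqrt{39973}\right)}{4620} = \frac{75668833237}{770} - \frac{9538489 i \sqrt{39973}}{4620}$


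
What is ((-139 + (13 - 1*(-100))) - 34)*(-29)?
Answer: 1740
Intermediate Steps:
((-139 + (13 - 1*(-100))) - 34)*(-29) = ((-139 + (13 + 100)) - 34)*(-29) = ((-139 + 113) - 34)*(-29) = (-26 - 34)*(-29) = -60*(-29) = 1740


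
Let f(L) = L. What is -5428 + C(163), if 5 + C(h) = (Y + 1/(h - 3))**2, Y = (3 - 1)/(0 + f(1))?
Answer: -138981759/25600 ≈ -5429.0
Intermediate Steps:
Y = 2 (Y = (3 - 1)/(0 + 1) = 2/1 = 2*1 = 2)
C(h) = -5 + (2 + 1/(-3 + h))**2 (C(h) = -5 + (2 + 1/(h - 3))**2 = -5 + (2 + 1/(-3 + h))**2)
-5428 + C(163) = -5428 + (-20 - 1*163**2 + 10*163)/(9 + 163**2 - 6*163) = -5428 + (-20 - 1*26569 + 1630)/(9 + 26569 - 978) = -5428 + (-20 - 26569 + 1630)/25600 = -5428 + (1/25600)*(-24959) = -5428 - 24959/25600 = -138981759/25600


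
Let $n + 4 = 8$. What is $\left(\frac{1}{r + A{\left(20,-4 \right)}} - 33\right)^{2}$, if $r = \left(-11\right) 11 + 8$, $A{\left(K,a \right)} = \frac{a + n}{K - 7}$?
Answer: $\frac{13912900}{12769} \approx 1089.6$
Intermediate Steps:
$n = 4$ ($n = -4 + 8 = 4$)
$A{\left(K,a \right)} = \frac{4 + a}{-7 + K}$ ($A{\left(K,a \right)} = \frac{a + 4}{K - 7} = \frac{4 + a}{-7 + K}$)
$r = -113$ ($r = -121 + 8 = -113$)
$\left(\frac{1}{r + A{\left(20,-4 \right)}} - 33\right)^{2} = \left(\frac{1}{-113 + \frac{4 - 4}{-7 + 20}} - 33\right)^{2} = \left(\frac{1}{-113 + \frac{1}{13} \cdot 0} - 33\right)^{2} = \left(\frac{1}{-113 + 0} - 33\right)^{2} = \left(\frac{1}{-113} - 33\right)^{2} = \left(- \frac{1}{113} - 33\right)^{2} = \left(- \frac{3730}{113}\right)^{2} = \frac{13912900}{12769}$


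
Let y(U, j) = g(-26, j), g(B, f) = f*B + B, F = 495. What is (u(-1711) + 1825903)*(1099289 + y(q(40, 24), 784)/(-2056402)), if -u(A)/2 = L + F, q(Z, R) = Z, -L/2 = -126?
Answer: 2062111356786507246/1028201 ≈ 2.0056e+12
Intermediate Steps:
L = 252 (L = -2*(-126) = 252)
g(B, f) = B + B*f (g(B, f) = B*f + B = B + B*f)
u(A) = -1494 (u(A) = -2*(252 + 495) = -2*747 = -1494)
y(U, j) = -26 - 26*j (y(U, j) = -26*(1 + j) = -26 - 26*j)
(u(-1711) + 1825903)*(1099289 + y(q(40, 24), 784)/(-2056402)) = (-1494 + 1825903)*(1099289 + (-26 - 26*784)/(-2056402)) = 1824409*(1099289 + (-26 - 20384)*(-1/2056402)) = 1824409*(1099289 - 20410*(-1/2056402)) = 1824409*(1099289 + 10205/1028201) = 1824409*(1130290059294/1028201) = 2062111356786507246/1028201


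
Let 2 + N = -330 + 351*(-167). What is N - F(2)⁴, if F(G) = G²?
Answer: -59205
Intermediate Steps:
N = -58949 (N = -2 + (-330 + 351*(-167)) = -2 + (-330 - 58617) = -2 - 58947 = -58949)
N - F(2)⁴ = -58949 - (2²)⁴ = -58949 - 1*4⁴ = -58949 - 1*256 = -58949 - 256 = -59205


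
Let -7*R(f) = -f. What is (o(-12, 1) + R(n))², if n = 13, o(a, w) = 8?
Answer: 4761/49 ≈ 97.163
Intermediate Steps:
R(f) = f/7 (R(f) = -(-1)*f/7 = f/7)
(o(-12, 1) + R(n))² = (8 + (⅐)*13)² = (8 + 13/7)² = (69/7)² = 4761/49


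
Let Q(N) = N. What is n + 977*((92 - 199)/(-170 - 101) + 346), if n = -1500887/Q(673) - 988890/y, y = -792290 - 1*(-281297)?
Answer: 1492028541935318/4437925539 ≈ 3.3620e+5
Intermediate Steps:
y = -510993 (y = -792290 + 281297 = -510993)
n = -36489391801/16376109 (n = -1500887/673 - 988890/(-510993) = -1500887*1/673 - 988890*(-1/510993) = -1500887/673 + 47090/24333 = -36489391801/16376109 ≈ -2228.2)
n + 977*((92 - 199)/(-170 - 101) + 346) = -36489391801/16376109 + 977*((92 - 199)/(-170 - 101) + 346) = -36489391801/16376109 + 977*(-107/(-271) + 346) = -36489391801/16376109 + 977*(-107*(-1/271) + 346) = -36489391801/16376109 + 977*(107/271 + 346) = -36489391801/16376109 + 977*(93873/271) = -36489391801/16376109 + 91713921/271 = 1492028541935318/4437925539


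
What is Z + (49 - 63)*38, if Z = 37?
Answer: -495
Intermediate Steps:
Z + (49 - 63)*38 = 37 + (49 - 63)*38 = 37 - 14*38 = 37 - 532 = -495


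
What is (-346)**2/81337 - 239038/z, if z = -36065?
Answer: 23760191346/2933418905 ≈ 8.0998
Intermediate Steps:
(-346)**2/81337 - 239038/z = (-346)**2/81337 - 239038/(-36065) = 119716*(1/81337) - 239038*(-1/36065) = 119716/81337 + 239038/36065 = 23760191346/2933418905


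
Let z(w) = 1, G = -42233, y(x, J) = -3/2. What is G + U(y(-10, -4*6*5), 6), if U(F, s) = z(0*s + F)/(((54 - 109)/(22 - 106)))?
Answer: -2322731/55 ≈ -42232.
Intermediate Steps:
y(x, J) = -3/2 (y(x, J) = -3*1/2 = -3/2)
U(F, s) = 84/55 (U(F, s) = 1/((54 - 109)/(22 - 106)) = 1/(-55/(-84)) = 1/(-55*(-1/84)) = 1/(55/84) = 1*(84/55) = 84/55)
G + U(y(-10, -4*6*5), 6) = -42233 + 84/55 = -2322731/55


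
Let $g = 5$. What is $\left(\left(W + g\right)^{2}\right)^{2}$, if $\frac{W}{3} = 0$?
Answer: $625$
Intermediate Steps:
$W = 0$ ($W = 3 \cdot 0 = 0$)
$\left(\left(W + g\right)^{2}\right)^{2} = \left(\left(0 + 5\right)^{2}\right)^{2} = \left(5^{2}\right)^{2} = 25^{2} = 625$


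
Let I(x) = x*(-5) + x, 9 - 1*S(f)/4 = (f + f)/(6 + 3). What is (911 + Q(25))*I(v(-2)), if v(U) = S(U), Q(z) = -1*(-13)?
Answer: -418880/3 ≈ -1.3963e+5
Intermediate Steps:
S(f) = 36 - 8*f/9 (S(f) = 36 - 4*(f + f)/(6 + 3) = 36 - 4*2*f/9 = 36 - 8*f/9)
Q(z) = 13
v(U) = 36 - 8*U/9
I(x) = -4*x (I(x) = -5*x + x = -4*x)
(911 + Q(25))*I(v(-2)) = (911 + 13)*(-4*(36 - 8/9*(-2))) = 924*(-4*(36 + 16/9)) = 924*(-4*340/9) = 924*(-1360/9) = -418880/3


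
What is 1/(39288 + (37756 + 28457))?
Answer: 1/105501 ≈ 9.4786e-6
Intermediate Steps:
1/(39288 + (37756 + 28457)) = 1/(39288 + 66213) = 1/105501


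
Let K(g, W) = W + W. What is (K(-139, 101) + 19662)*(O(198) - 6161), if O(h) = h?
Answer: -118449032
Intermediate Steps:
K(g, W) = 2*W
(K(-139, 101) + 19662)*(O(198) - 6161) = (2*101 + 19662)*(198 - 6161) = (202 + 19662)*(-5963) = 19864*(-5963) = -118449032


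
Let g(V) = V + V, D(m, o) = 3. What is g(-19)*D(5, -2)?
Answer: -114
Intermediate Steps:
g(V) = 2*V
g(-19)*D(5, -2) = (2*(-19))*3 = -38*3 = -114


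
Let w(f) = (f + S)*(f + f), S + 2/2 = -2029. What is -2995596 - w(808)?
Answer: -1020844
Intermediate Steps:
S = -2030 (S = -1 - 2029 = -2030)
w(f) = 2*f*(-2030 + f) (w(f) = (f - 2030)*(f + f) = (-2030 + f)*(2*f) = 2*f*(-2030 + f))
-2995596 - w(808) = -2995596 - 2*808*(-2030 + 808) = -2995596 - 2*808*(-1222) = -2995596 - 1*(-1974752) = -2995596 + 1974752 = -1020844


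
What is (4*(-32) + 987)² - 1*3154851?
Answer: -2416970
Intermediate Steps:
(4*(-32) + 987)² - 1*3154851 = (-128 + 987)² - 3154851 = 859² - 3154851 = 737881 - 3154851 = -2416970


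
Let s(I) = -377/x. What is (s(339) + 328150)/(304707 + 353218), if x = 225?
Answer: 73833373/148033125 ≈ 0.49876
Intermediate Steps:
s(I) = -377/225
(s(339) + 328150)/(304707 + 353218) = (-377/225 + 328150)/(304707 + 353218) = (73833373/225)/657925 = (73833373/225)*(1/657925) = 73833373/148033125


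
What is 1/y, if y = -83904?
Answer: -1/83904 ≈ -1.1918e-5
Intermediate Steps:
1/y = 1/(-83904) = -1/83904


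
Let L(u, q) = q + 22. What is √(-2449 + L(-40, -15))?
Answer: I*√2442 ≈ 49.417*I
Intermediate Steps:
L(u, q) = 22 + q
√(-2449 + L(-40, -15)) = √(-2449 + (22 - 15)) = √(-2449 + 7) = √(-2442) = I*√2442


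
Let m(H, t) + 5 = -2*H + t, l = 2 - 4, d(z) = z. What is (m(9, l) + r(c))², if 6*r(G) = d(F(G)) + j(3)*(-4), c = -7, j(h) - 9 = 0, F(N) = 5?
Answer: 32761/36 ≈ 910.03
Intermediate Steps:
j(h) = 9 (j(h) = 9 + 0 = 9)
r(G) = -31/6 (r(G) = (5 + 9*(-4))/6 = (5 - 36)/6 = (⅙)*(-31) = -31/6)
l = -2
m(H, t) = -5 + t - 2*H (m(H, t) = -5 + (-2*H + t) = -5 + (t - 2*H) = -5 + t - 2*H)
(m(9, l) + r(c))² = ((-5 - 2 - 2*9) - 31/6)² = ((-5 - 2 - 18) - 31/6)² = (-25 - 31/6)² = (-181/6)² = 32761/36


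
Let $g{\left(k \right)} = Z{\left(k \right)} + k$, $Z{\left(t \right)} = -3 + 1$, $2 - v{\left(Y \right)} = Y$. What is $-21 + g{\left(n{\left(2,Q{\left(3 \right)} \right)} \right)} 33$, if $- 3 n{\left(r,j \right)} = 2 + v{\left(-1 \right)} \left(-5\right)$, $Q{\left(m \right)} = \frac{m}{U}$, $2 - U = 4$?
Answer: $56$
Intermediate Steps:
$U = -2$ ($U = 2 - 4 = -2$)
$v{\left(Y \right)} = 2 - Y$
$Q{\left(m \right)} = - \frac{m}{2}$ ($Q{\left(m \right)} = \frac{m}{-2} = m \left(- \frac{1}{2}\right) = - \frac{m}{2}$)
$n{\left(r,j \right)} = \frac{13}{3}$ ($n{\left(r,j \right)} = - \frac{2 + \left(2 - -1\right) \left(-5\right)}{3} = - \frac{2 + \left(2 + 1\right) \left(-5\right)}{3} = - \frac{2 + 3 \left(-5\right)}{3} = - \frac{2 - 15}{3} = \left(- \frac{1}{3}\right) \left(-13\right) = \frac{13}{3}$)
$Z{\left(t \right)} = -2$
$g{\left(k \right)} = -2 + k$
$-21 + g{\left(n{\left(2,Q{\left(3 \right)} \right)} \right)} 33 = -21 + \left(-2 + \frac{13}{3}\right) 33 = -21 + \frac{7}{3} \cdot 33 = -21 + 77 = 56$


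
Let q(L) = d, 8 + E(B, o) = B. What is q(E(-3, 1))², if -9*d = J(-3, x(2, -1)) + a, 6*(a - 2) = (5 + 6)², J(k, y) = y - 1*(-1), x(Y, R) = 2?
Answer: 22801/2916 ≈ 7.8193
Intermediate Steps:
E(B, o) = -8 + B
J(k, y) = 1 + y (J(k, y) = y + 1 = 1 + y)
a = 133/6 (a = 2 + (5 + 6)²/6 = 2 + (⅙)*11² = 2 + (⅙)*121 = 2 + 121/6 = 133/6 ≈ 22.167)
d = -151/54 (d = -((1 + 2) + 133/6)/9 = -(3 + 133/6)/9 = -⅑*151/6 = -151/54 ≈ -2.7963)
q(L) = -151/54
q(E(-3, 1))² = (-151/54)² = 22801/2916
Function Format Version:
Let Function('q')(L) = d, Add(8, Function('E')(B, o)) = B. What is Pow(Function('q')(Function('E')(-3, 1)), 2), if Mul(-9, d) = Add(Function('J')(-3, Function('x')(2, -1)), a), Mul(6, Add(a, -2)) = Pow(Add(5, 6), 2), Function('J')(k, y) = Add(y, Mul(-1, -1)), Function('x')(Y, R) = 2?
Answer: Rational(22801, 2916) ≈ 7.8193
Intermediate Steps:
Function('E')(B, o) = Add(-8, B)
Function('J')(k, y) = Add(1, y) (Function('J')(k, y) = Add(y, 1) = Add(1, y))
a = Rational(133, 6) (a = Add(2, Mul(Rational(1, 6), Pow(Add(5, 6), 2))) = Add(2, Mul(Rational(1, 6), Pow(11, 2))) = Add(2, Mul(Rational(1, 6), 121)) = Add(2, Rational(121, 6)) = Rational(133, 6) ≈ 22.167)
d = Rational(-151, 54) (d = Mul(Rational(-1, 9), Add(Add(1, 2), Rational(133, 6))) = Mul(Rational(-1, 9), Add(3, Rational(133, 6))) = Mul(Rational(-1, 9), Rational(151, 6)) = Rational(-151, 54) ≈ -2.7963)
Function('q')(L) = Rational(-151, 54)
Pow(Function('q')(Function('E')(-3, 1)), 2) = Pow(Rational(-151, 54), 2) = Rational(22801, 2916)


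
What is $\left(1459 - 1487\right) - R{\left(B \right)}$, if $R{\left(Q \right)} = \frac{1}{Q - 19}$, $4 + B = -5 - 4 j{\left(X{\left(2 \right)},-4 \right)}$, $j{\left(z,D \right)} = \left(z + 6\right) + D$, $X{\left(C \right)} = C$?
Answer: $- \frac{1231}{44} \approx -27.977$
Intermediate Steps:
$j{\left(z,D \right)} = 6 + D + z$ ($j{\left(z,D \right)} = \left(6 + z\right) + D = 6 + D + z$)
$B = -25$ ($B = -4 - \left(5 + 4 \left(6 - 4 + 2\right)\right) = -4 - 21 = -25$)
$R{\left(Q \right)} = \frac{1}{-19 + Q}$
$\left(1459 - 1487\right) - R{\left(B \right)} = \left(1459 - 1487\right) - \frac{1}{-19 - 25} = \left(1459 - 1487\right) - \frac{1}{-44} = -28 - - \frac{1}{44} = -28 + \frac{1}{44} = - \frac{1231}{44}$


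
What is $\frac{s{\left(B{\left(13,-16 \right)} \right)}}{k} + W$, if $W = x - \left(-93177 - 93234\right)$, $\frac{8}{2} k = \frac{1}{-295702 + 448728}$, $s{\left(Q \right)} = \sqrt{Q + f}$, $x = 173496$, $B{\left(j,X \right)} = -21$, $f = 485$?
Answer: $359907 + 2448416 \sqrt{29} \approx 1.3545 \cdot 10^{7}$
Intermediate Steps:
$s{\left(Q \right)} = \sqrt{485 + Q}$ ($s{\left(Q \right)} = \sqrt{Q + 485} = \sqrt{485 + Q}$)
$k = \frac{1}{612104}$ ($k = \frac{1}{4 \left(-295702 + 448728\right)} = \frac{1}{4 \cdot 153026} = \frac{1}{4} \cdot \frac{1}{153026} = \frac{1}{612104} \approx 1.6337 \cdot 10^{-6}$)
$W = 359907$ ($W = 173496 - \left(-93177 - 93234\right) = 173496 - -186411 = 173496 + 186411 = 359907$)
$\frac{s{\left(B{\left(13,-16 \right)} \right)}}{k} + W = \sqrt{485 - 21} \frac{1}{\frac{1}{612104}} + 359907 = \sqrt{464} \cdot 612104 + 359907 = 4 \sqrt{29} \cdot 612104 + 359907 = 2448416 \sqrt{29} + 359907 = 359907 + 2448416 \sqrt{29}$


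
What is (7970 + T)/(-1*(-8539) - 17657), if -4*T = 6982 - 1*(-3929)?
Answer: -20969/36472 ≈ -0.57493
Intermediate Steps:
T = -10911/4 (T = -(6982 - 1*(-3929))/4 = -(6982 + 3929)/4 = -1/4*10911 = -10911/4 ≈ -2727.8)
(7970 + T)/(-1*(-8539) - 17657) = (7970 - 10911/4)/(-1*(-8539) - 17657) = 20969/(4*(8539 - 17657)) = (20969/4)/(-9118) = (20969/4)*(-1/9118) = -20969/36472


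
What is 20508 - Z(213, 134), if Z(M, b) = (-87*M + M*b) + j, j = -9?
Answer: 10506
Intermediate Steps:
Z(M, b) = -9 - 87*M + M*b (Z(M, b) = (-87*M + M*b) - 9 = -9 - 87*M + M*b)
20508 - Z(213, 134) = 20508 - (-9 - 87*213 + 213*134) = 20508 - (-9 - 18531 + 28542) = 20508 - 1*10002 = 20508 - 10002 = 10506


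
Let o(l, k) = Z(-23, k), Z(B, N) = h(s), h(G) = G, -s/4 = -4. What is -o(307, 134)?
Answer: -16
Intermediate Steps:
s = 16 (s = -4*(-4) = 16)
Z(B, N) = 16
o(l, k) = 16
-o(307, 134) = -1*16 = -16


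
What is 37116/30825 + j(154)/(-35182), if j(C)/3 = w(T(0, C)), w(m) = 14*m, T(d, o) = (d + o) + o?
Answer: 1028416/1229575 ≈ 0.83640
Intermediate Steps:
T(d, o) = d + 2*o
j(C) = 84*C (j(C) = 3*(14*(0 + 2*C)) = 3*(14*(2*C)) = 3*(28*C) = 84*C)
37116/30825 + j(154)/(-35182) = 37116/30825 + (84*154)/(-35182) = 37116*(1/30825) + 12936*(-1/35182) = 4124/3425 - 132/359 = 1028416/1229575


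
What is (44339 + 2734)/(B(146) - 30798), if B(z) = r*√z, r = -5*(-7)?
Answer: -724877127/474168977 - 1647555*√146/948337954 ≈ -1.5497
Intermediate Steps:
r = 35
B(z) = 35*√z
(44339 + 2734)/(B(146) - 30798) = (44339 + 2734)/(35*√146 - 30798) = 47073/(-30798 + 35*√146)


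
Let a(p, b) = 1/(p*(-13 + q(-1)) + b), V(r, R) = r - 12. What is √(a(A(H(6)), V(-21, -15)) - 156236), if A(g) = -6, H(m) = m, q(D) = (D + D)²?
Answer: I*√68900055/21 ≈ 395.27*I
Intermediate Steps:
q(D) = 4*D² (q(D) = (2*D)² = 4*D²)
V(r, R) = -12 + r
a(p, b) = 1/(b - 9*p) (a(p, b) = 1/(p*(-13 + 4*(-1)²) + b) = 1/(p*(-13 + 4*1) + b) = 1/(p*(-13 + 4) + b) = 1/(p*(-9) + b) = 1/(-9*p + b) = 1/(b - 9*p))
√(a(A(H(6)), V(-21, -15)) - 156236) = √(1/((-12 - 21) - 9*(-6)) - 156236) = √(1/(-33 + 54) - 156236) = √(1/21 - 156236) = √(-3280955/21) = I*√68900055/21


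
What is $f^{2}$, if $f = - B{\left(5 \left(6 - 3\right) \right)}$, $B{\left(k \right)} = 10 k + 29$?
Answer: $32041$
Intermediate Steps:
$B{\left(k \right)} = 29 + 10 k$
$f = -179$ ($f = - (29 + 10 \cdot 5 \left(6 - 3\right)) = - (29 + 10 \cdot 5 \cdot 3) = - (29 + 10 \cdot 15) = - (29 + 150) = \left(-1\right) 179 = -179$)
$f^{2} = \left(-179\right)^{2} = 32041$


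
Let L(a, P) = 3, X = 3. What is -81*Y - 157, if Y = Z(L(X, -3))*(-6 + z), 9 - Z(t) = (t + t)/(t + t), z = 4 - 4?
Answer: 3731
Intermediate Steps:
z = 0
Z(t) = 8 (Z(t) = 9 - (t + t)/(t + t) = 9 - 2*t/(2*t) = 9 - 2*t*1/(2*t) = 9 - 1*1 = 9 - 1 = 8)
Y = -48 (Y = 8*(-6 + 0) = 8*(-6) = -48)
-81*Y - 157 = -81*(-48) - 157 = 3888 - 157 = 3731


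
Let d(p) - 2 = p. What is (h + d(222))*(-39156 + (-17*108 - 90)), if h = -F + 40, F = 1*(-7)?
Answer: -11133222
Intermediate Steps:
F = -7
d(p) = 2 + p
h = 47 (h = -1*(-7) + 40 = 7 + 40 = 47)
(h + d(222))*(-39156 + (-17*108 - 90)) = (47 + (2 + 222))*(-39156 + (-17*108 - 90)) = (47 + 224)*(-39156 + (-1836 - 90)) = 271*(-39156 - 1926) = 271*(-41082) = -11133222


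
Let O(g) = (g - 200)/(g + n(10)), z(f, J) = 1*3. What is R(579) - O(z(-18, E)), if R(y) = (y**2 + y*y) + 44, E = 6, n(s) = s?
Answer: 8717035/13 ≈ 6.7054e+5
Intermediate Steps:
z(f, J) = 3
O(g) = (-200 + g)/(10 + g) (O(g) = (g - 200)/(g + 10) = (-200 + g)/(10 + g))
R(y) = 44 + 2*y**2 (R(y) = (y**2 + y**2) + 44 = 2*y**2 + 44 = 44 + 2*y**2)
R(579) - O(z(-18, E)) = (44 + 2*579**2) - (-200 + 3)/(10 + 3) = (44 + 2*335241) - (-197)/13 = (44 + 670482) - (-197)/13 = 670526 - 1*(-197/13) = 670526 + 197/13 = 8717035/13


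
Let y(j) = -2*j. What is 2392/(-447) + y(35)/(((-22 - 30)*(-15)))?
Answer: -63235/11622 ≈ -5.4410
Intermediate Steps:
2392/(-447) + y(35)/(((-22 - 30)*(-15))) = 2392/(-447) + (-2*35)/(((-22 - 30)*(-15))) = 2392*(-1/447) - 70/((-52*(-15))) = -2392/447 - 70/780 = -2392/447 - 70*1/780 = -2392/447 - 7/78 = -63235/11622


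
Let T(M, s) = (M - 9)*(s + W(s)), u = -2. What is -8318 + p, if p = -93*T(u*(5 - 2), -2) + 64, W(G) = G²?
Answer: -5464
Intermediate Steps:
T(M, s) = (-9 + M)*(s + s²) (T(M, s) = (M - 9)*(s + s²) = (-9 + M)*(s + s²))
p = 2854 (p = -(-186)*(-9 - 2*(5 - 2) - 9*(-2) - 2*(5 - 2)*(-2)) + 64 = -(-186)*(-9 - 2*3 + 18 - 2*3*(-2)) + 64 = -(-186)*(-9 - 6 + 18 - 6*(-2)) + 64 = -(-186)*(-9 - 6 + 18 + 12) + 64 = -(-186)*15 + 64 = -93*(-30) + 64 = 2790 + 64 = 2854)
-8318 + p = -8318 + 2854 = -5464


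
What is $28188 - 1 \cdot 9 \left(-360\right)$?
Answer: $31428$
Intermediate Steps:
$28188 - 1 \cdot 9 \left(-360\right) = 28188 - 9 \left(-360\right) = 28188 - -3240 = 28188 + 3240 = 31428$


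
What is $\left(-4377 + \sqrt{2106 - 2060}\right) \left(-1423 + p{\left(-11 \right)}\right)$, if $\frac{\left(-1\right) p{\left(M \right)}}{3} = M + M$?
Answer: $5939589 - 1357 \sqrt{46} \approx 5.9304 \cdot 10^{6}$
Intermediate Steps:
$p{\left(M \right)} = - 6 M$ ($p{\left(M \right)} = - 3 \left(M + M\right) = - 3 \cdot 2 M = - 6 M$)
$\left(-4377 + \sqrt{2106 - 2060}\right) \left(-1423 + p{\left(-11 \right)}\right) = \left(-4377 + \sqrt{2106 - 2060}\right) \left(-1423 - -66\right) = \left(-4377 + \sqrt{46}\right) \left(-1423 + 66\right) = \left(-4377 + \sqrt{46}\right) \left(-1357\right) = 5939589 - 1357 \sqrt{46}$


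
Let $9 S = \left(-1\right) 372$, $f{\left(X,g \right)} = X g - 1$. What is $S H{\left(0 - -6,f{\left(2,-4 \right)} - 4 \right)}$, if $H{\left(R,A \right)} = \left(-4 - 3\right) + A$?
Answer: $\frac{2480}{3} \approx 826.67$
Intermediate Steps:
$f{\left(X,g \right)} = -1 + X g$
$H{\left(R,A \right)} = -7 + A$
$S = - \frac{124}{3}$ ($S = \frac{\left(-1\right) 372}{9} = \frac{1}{9} \left(-372\right) = - \frac{124}{3} \approx -41.333$)
$S H{\left(0 - -6,f{\left(2,-4 \right)} - 4 \right)} = - \frac{124 \left(-7 + \left(\left(-1 + 2 \left(-4\right)\right) - 4\right)\right)}{3} = - \frac{124 \left(-7 - 13\right)}{3} = \left(- \frac{124}{3}\right) \left(-20\right) = \frac{2480}{3}$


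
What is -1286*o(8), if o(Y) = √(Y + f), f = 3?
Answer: -1286*√11 ≈ -4265.2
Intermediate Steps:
o(Y) = √(3 + Y) (o(Y) = √(Y + 3) = √(3 + Y))
-1286*o(8) = -1286*√(3 + 8) = -1286*√11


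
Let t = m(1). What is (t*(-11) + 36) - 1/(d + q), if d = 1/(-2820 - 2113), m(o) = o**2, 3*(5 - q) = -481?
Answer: 61154326/2446765 ≈ 24.994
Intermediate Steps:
q = 496/3 (q = 5 - 1/3*(-481) = 5 + 481/3 = 496/3 ≈ 165.33)
t = 1 (t = 1**2 = 1)
d = -1/4933 (d = 1/(-4933) = -1/4933 ≈ -0.00020272)
(t*(-11) + 36) - 1/(d + q) = (1*(-11) + 36) - 1/(-1/4933 + 496/3) = (-11 + 36) - 1/2446765/14799 = 25 - 1*14799/2446765 = 25 - 14799/2446765 = 61154326/2446765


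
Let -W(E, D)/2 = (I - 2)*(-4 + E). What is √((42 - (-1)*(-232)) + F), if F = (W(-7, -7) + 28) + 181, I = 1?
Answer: I*√3 ≈ 1.732*I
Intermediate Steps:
W(E, D) = -8 + 2*E (W(E, D) = -2*(1 - 2)*(-4 + E) = -(-2)*(-4 + E) = -2*(4 - E) = -8 + 2*E)
F = 187 (F = ((-8 + 2*(-7)) + 28) + 181 = ((-8 - 14) + 28) + 181 = (-22 + 28) + 181 = 6 + 181 = 187)
√((42 - (-1)*(-232)) + F) = √((42 - (-1)*(-232)) + 187) = √((42 - 1*232) + 187) = √((42 - 232) + 187) = √(-190 + 187) = √(-3) = I*√3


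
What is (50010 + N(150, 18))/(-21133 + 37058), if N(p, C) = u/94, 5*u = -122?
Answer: 11752289/3742375 ≈ 3.1403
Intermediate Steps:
u = -122/5 (u = (⅕)*(-122) = -122/5 ≈ -24.400)
N(p, C) = -61/235 (N(p, C) = -122/5/94 = -122/5*1/94 = -61/235)
(50010 + N(150, 18))/(-21133 + 37058) = (50010 - 61/235)/(-21133 + 37058) = (11752289/235)/15925 = (11752289/235)*(1/15925) = 11752289/3742375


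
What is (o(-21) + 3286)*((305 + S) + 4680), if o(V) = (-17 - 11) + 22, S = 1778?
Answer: 22182640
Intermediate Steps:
o(V) = -6 (o(V) = -28 + 22 = -6)
(o(-21) + 3286)*((305 + S) + 4680) = (-6 + 3286)*((305 + 1778) + 4680) = 3280*(2083 + 4680) = 3280*6763 = 22182640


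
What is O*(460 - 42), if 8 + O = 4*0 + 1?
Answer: -2926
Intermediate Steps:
O = -7 (O = -8 + (4*0 + 1) = -8 + (0 + 1) = -8 + 1 = -7)
O*(460 - 42) = -7*(460 - 42) = -7*418 = -2926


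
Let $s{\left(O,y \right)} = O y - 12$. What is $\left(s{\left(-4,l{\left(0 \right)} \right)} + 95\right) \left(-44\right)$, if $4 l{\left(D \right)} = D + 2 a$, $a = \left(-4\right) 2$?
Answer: $-4356$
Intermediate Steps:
$a = -8$
$l{\left(D \right)} = -4 + \frac{D}{4}$ ($l{\left(D \right)} = \frac{D + 2 \left(-8\right)}{4} = \frac{D - 16}{4} = \frac{-16 + D}{4} = -4 + \frac{D}{4}$)
$s{\left(O,y \right)} = -12 + O y$
$\left(s{\left(-4,l{\left(0 \right)} \right)} + 95\right) \left(-44\right) = \left(\left(-12 - 4 \left(-4 + \frac{1}{4} \cdot 0\right)\right) + 95\right) \left(-44\right) = \left(\left(-12 - 4 \left(-4 + 0\right)\right) + 95\right) \left(-44\right) = \left(\left(-12 - -16\right) + 95\right) \left(-44\right) = \left(\left(-12 + 16\right) + 95\right) \left(-44\right) = \left(4 + 95\right) \left(-44\right) = 99 \left(-44\right) = -4356$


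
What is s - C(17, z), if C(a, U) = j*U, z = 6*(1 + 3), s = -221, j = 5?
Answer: -341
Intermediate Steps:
z = 24 (z = 6*4 = 24)
C(a, U) = 5*U
s - C(17, z) = -221 - 5*24 = -221 - 1*120 = -221 - 120 = -341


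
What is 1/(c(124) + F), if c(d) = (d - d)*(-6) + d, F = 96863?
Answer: 1/96987 ≈ 1.0311e-5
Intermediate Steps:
c(d) = d (c(d) = 0*(-6) + d = 0 + d = d)
1/(c(124) + F) = 1/(124 + 96863) = 1/96987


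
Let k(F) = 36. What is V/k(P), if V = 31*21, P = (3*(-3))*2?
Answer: 217/12 ≈ 18.083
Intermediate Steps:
P = -18 (P = -9*2 = -18)
V = 651
V/k(P) = 651/36 = 651*(1/36) = 217/12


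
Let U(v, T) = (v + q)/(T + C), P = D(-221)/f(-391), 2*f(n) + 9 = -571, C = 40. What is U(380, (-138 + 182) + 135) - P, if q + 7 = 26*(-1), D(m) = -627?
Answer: -36683/63510 ≈ -0.57759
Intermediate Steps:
f(n) = -290 (f(n) = -9/2 + (½)*(-571) = -9/2 - 571/2 = -290)
P = 627/290 (P = -627/(-290) = -627*(-1/290) = 627/290 ≈ 2.1621)
q = -33 (q = -7 + 26*(-1) = -7 - 26 = -33)
U(v, T) = (-33 + v)/(40 + T) (U(v, T) = (v - 33)/(T + 40) = (-33 + v)/(40 + T))
U(380, (-138 + 182) + 135) - P = (-33 + 380)/(40 + ((-138 + 182) + 135)) - 1*627/290 = 347/(40 + (44 + 135)) - 627/290 = 347/(40 + 179) - 627/290 = 347/219 - 627/290 = -36683/63510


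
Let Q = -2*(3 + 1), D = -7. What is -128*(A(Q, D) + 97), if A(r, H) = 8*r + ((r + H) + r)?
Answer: -1280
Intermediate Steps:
Q = -8 (Q = -2*4 = -8)
A(r, H) = H + 10*r (A(r, H) = 8*r + ((H + r) + r) = 8*r + (H + 2*r) = H + 10*r)
-128*(A(Q, D) + 97) = -128*((-7 + 10*(-8)) + 97) = -128*((-7 - 80) + 97) = -128*(-87 + 97) = -128*10 = -1280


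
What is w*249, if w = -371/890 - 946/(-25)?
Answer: 41466717/4450 ≈ 9318.4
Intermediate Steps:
w = 166533/4450 (w = -371*1/890 - 946*(-1/25) = -371/890 + 946/25 = 166533/4450 ≈ 37.423)
w*249 = (166533/4450)*249 = 41466717/4450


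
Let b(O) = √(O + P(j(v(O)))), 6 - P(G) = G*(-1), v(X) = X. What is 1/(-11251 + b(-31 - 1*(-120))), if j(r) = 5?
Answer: -1/11241 ≈ -8.8960e-5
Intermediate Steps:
P(G) = 6 + G (P(G) = 6 - G*(-1) = 6 - (-1)*G = 6 + G)
b(O) = √(11 + O) (b(O) = √(O + (6 + 5)) = √(O + 11) = √(11 + O))
1/(-11251 + b(-31 - 1*(-120))) = 1/(-11251 + √(11 + (-31 - 1*(-120)))) = 1/(-11251 + √(11 + (-31 + 120))) = 1/(-11251 + √(11 + 89)) = 1/(-11251 + √100) = 1/(-11251 + 10) = 1/(-11241) = -1/11241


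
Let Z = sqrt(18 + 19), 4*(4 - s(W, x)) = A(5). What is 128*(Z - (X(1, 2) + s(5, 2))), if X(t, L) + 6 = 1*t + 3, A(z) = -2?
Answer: -320 + 128*sqrt(37) ≈ 458.59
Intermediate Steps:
X(t, L) = -3 + t (X(t, L) = -6 + (1*t + 3) = -6 + (t + 3) = -6 + (3 + t) = -3 + t)
s(W, x) = 9/2 (s(W, x) = 4 - 1/4*(-2) = 4 + 1/2 = 9/2)
Z = sqrt(37) ≈ 6.0828
128*(Z - (X(1, 2) + s(5, 2))) = 128*(sqrt(37) - ((-3 + 1) + 9/2)) = 128*(sqrt(37) - (-2 + 9/2)) = 128*(sqrt(37) - 1*5/2) = 128*(sqrt(37) - 5/2) = 128*(-5/2 + sqrt(37)) = -320 + 128*sqrt(37)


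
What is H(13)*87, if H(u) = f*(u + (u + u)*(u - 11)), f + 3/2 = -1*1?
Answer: -28275/2 ≈ -14138.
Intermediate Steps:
f = -5/2 (f = -3/2 - 1*1 = -3/2 - 1 = -5/2 ≈ -2.5000)
H(u) = -5*u/2 - 5*u*(-11 + u) (H(u) = -5*(u + (u + u)*(u - 11))/2 = -5*(u + (2*u)*(-11 + u))/2 = -5*(u + 2*u*(-11 + u))/2 = -5*u/2 - 5*u*(-11 + u))
H(13)*87 = ((5/2)*13*(21 - 2*13))*87 = ((5/2)*13*(21 - 26))*87 = ((5/2)*13*(-5))*87 = -325/2*87 = -28275/2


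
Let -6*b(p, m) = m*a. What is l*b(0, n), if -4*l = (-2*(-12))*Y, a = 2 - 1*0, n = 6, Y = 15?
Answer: 180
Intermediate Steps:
a = 2 (a = 2 + 0 = 2)
b(p, m) = -m/3 (b(p, m) = -m*2/6 = -m/3)
l = -90 (l = -(-2*(-12))*15/4 = -6*15 = -¼*360 = -90)
l*b(0, n) = -(-30)*6 = -90*(-2) = 180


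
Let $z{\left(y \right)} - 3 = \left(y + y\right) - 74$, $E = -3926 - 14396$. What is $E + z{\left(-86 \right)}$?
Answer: $-18565$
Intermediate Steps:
$E = -18322$ ($E = -3926 - 14396 = -18322$)
$z{\left(y \right)} = -71 + 2 y$ ($z{\left(y \right)} = 3 + \left(\left(y + y\right) - 74\right) = 3 + \left(2 y - 74\right) = 3 + \left(-74 + 2 y\right) = -71 + 2 y$)
$E + z{\left(-86 \right)} = -18322 + \left(-71 + 2 \left(-86\right)\right) = -18322 - 243 = -18565$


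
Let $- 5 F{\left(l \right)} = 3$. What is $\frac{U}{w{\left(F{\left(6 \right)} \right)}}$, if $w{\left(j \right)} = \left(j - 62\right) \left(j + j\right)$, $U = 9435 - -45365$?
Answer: $\frac{685000}{939} \approx 729.5$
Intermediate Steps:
$F{\left(l \right)} = - \frac{3}{5}$ ($F{\left(l \right)} = \left(- \frac{1}{5}\right) 3 = - \frac{3}{5}$)
$U = 54800$ ($U = 9435 + 45365 = 54800$)
$w{\left(j \right)} = 2 j \left(-62 + j\right)$ ($w{\left(j \right)} = \left(-62 + j\right) 2 j = 2 j \left(-62 + j\right)$)
$\frac{U}{w{\left(F{\left(6 \right)} \right)}} = \frac{54800}{2 \left(- \frac{3}{5}\right) \left(-62 - \frac{3}{5}\right)} = \frac{54800}{2 \left(- \frac{3}{5}\right) \left(- \frac{313}{5}\right)} = \frac{54800}{\frac{1878}{25}} = 54800 \cdot \frac{25}{1878} = \frac{685000}{939}$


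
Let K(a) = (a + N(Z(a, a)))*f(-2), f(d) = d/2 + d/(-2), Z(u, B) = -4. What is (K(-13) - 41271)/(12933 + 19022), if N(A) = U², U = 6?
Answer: -41271/31955 ≈ -1.2915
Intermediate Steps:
f(d) = 0 (f(d) = d*(½) + d*(-½) = d/2 - d/2 = 0)
N(A) = 36 (N(A) = 6² = 36)
K(a) = 0 (K(a) = (a + 36)*0 = (36 + a)*0 = 0)
(K(-13) - 41271)/(12933 + 19022) = (0 - 41271)/(12933 + 19022) = -41271/31955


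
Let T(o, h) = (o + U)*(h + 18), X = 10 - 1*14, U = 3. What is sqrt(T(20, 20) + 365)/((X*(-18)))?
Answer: sqrt(1239)/72 ≈ 0.48888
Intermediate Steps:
X = -4 (X = 10 - 14 = -4)
T(o, h) = (3 + o)*(18 + h) (T(o, h) = (o + 3)*(h + 18) = (3 + o)*(18 + h))
sqrt(T(20, 20) + 365)/((X*(-18))) = sqrt((54 + 3*20 + 18*20 + 20*20) + 365)/((-4*(-18))) = sqrt((54 + 60 + 360 + 400) + 365)/72 = sqrt(874 + 365)*(1/72) = sqrt(1239)*(1/72) = sqrt(1239)/72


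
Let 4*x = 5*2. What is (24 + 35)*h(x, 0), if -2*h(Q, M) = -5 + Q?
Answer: 295/4 ≈ 73.750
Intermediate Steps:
x = 5/2 (x = (5*2)/4 = (¼)*10 = 5/2 ≈ 2.5000)
h(Q, M) = 5/2 - Q/2 (h(Q, M) = -(-5 + Q)/2 = 5/2 - Q/2)
(24 + 35)*h(x, 0) = (24 + 35)*(5/2 - ½*5/2) = 59*(5/2 - 5/4) = 59*(5/4) = 295/4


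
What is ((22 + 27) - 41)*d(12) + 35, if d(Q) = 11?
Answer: 123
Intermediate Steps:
((22 + 27) - 41)*d(12) + 35 = ((22 + 27) - 41)*11 + 35 = (49 - 41)*11 + 35 = 8*11 + 35 = 88 + 35 = 123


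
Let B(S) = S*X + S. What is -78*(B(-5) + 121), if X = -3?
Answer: -10218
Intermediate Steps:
B(S) = -2*S (B(S) = S*(-3) + S = -3*S + S = -2*S)
-78*(B(-5) + 121) = -78*(-2*(-5) + 121) = -78*(10 + 121) = -78*131 = -10218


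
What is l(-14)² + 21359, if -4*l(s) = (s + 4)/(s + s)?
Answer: 66981849/3136 ≈ 21359.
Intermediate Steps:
l(s) = -(4 + s)/(8*s) (l(s) = -(s + 4)/(4*(s + s)) = -(4 + s)/(4*(2*s)) = -(4 + s)*1/(2*s)/4 = -(4 + s)/(8*s))
l(-14)² + 21359 = ((⅛)*(-4 - 1*(-14))/(-14))² + 21359 = ((⅛)*(-1/14)*(-4 + 14))² + 21359 = ((⅛)*(-1/14)*10)² + 21359 = (-5/56)² + 21359 = 25/3136 + 21359 = 66981849/3136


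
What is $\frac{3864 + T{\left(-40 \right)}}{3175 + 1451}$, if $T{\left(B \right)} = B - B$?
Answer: $\frac{644}{771} \approx 0.83528$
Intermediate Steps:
$T{\left(B \right)} = 0$
$\frac{3864 + T{\left(-40 \right)}}{3175 + 1451} = \frac{3864 + 0}{3175 + 1451} = \frac{3864}{4626} = 3864 \cdot \frac{1}{4626} = \frac{644}{771}$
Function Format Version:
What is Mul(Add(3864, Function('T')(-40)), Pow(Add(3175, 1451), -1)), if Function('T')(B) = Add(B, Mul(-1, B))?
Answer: Rational(644, 771) ≈ 0.83528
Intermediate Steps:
Function('T')(B) = 0
Mul(Add(3864, Function('T')(-40)), Pow(Add(3175, 1451), -1)) = Mul(Add(3864, 0), Pow(Add(3175, 1451), -1)) = Mul(3864, Pow(4626, -1)) = Mul(3864, Rational(1, 4626)) = Rational(644, 771)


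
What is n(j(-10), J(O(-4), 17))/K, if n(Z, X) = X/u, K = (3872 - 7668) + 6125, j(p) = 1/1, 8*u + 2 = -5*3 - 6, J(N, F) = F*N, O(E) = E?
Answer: 32/3151 ≈ 0.010155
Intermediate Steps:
u = -23/8 (u = -¼ + (-5*3 - 6)/8 = -¼ + (-15 - 6)/8 = -¼ + (⅛)*(-21) = -¼ - 21/8 = -23/8 ≈ -2.8750)
j(p) = 1
K = 2329 (K = -3796 + 6125 = 2329)
n(Z, X) = -8*X/23 (n(Z, X) = X/(-23/8) = X*(-8/23) = -8*X/23)
n(j(-10), J(O(-4), 17))/K = -136*(-4)/23/2329 = -8/23*(-68)*(1/2329) = (544/23)*(1/2329) = 32/3151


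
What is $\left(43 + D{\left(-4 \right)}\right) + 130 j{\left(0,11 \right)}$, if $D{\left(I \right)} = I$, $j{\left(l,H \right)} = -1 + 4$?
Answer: $429$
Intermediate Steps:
$j{\left(l,H \right)} = 3$
$\left(43 + D{\left(-4 \right)}\right) + 130 j{\left(0,11 \right)} = \left(43 - 4\right) + 130 \cdot 3 = 39 + 390 = 429$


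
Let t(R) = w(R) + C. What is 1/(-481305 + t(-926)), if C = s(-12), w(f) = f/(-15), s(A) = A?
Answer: -15/7218829 ≈ -2.0779e-6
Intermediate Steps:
w(f) = -f/15 (w(f) = f*(-1/15) = -f/15)
C = -12
t(R) = -12 - R/15 (t(R) = -R/15 - 12 = -12 - R/15)
1/(-481305 + t(-926)) = 1/(-481305 + (-12 - 1/15*(-926))) = 1/(-481305 + (-12 + 926/15)) = 1/(-481305 + 746/15) = 1/(-7218829/15) = -15/7218829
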